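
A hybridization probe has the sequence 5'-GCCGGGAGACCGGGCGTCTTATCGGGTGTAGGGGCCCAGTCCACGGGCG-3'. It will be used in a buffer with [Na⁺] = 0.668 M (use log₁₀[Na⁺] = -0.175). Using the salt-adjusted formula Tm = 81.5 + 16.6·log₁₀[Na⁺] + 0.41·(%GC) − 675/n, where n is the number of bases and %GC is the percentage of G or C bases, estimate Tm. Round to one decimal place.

Length n = 49. Base counts: T=7, A=6, G=22, C=14
G+C = 36, so %GC = 36/49 × 100 = 73.469%
Salt term: 16.6 × (-0.175) = -2.905
GC term: 0.41 × 73.469 = 30.122; length term: −675/49 = −13.776
Tm = 81.5 + (-2.905) + 30.122 − 13.776 = 94.941 → 94.9°C

94.9°C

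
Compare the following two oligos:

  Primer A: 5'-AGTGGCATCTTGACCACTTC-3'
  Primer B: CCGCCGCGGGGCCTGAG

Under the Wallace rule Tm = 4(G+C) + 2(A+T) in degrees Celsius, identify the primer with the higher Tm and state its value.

Primer B, 64°C

Primer A: A+T=10, G+C=10 → Tm = 2(10)+4(10) = 60°C
Primer B: A+T=2, G+C=15 → Tm = 2(2)+4(15) = 64°C
60°C vs 64°C → primer B is higher.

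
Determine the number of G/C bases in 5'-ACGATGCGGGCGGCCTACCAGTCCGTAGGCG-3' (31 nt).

22

Base counts: C=10, G=12, T=4, A=5
Total G or C: 12 + 10 = 22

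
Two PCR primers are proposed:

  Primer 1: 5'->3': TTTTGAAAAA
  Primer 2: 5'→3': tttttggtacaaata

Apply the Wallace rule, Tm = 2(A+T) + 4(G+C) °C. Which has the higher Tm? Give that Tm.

Primer 1: A+T=9, G+C=1 → Tm = 2(9)+4(1) = 22°C
Primer 2: A+T=12, G+C=3 → Tm = 2(12)+4(3) = 36°C
22°C vs 36°C → primer 2 is higher.

Primer 2, 36°C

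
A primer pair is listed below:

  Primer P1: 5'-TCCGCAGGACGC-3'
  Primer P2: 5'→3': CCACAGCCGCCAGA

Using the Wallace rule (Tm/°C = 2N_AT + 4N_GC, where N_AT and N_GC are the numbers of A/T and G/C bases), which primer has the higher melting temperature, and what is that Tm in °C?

Primer P2, 48°C

Primer P1: A+T=3, G+C=9 → Tm = 2(3)+4(9) = 42°C
Primer P2: A+T=4, G+C=10 → Tm = 2(4)+4(10) = 48°C
42°C vs 48°C → primer P2 is higher.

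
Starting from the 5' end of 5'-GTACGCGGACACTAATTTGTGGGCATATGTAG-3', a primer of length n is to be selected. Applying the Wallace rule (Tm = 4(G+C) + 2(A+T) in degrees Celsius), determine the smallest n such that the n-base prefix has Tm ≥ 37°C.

First 11 bases: GTACGCGGACA → Tm = 36°C (< 37°C)
First 12 bases: GTACGCGGACAC → Tm = 40°C (≥ 37°C)
Each additional base adds 2°C (A/T) or 4°C (G/C), so Tm is non-decreasing in n; n = 12 is the first length to reach 37°C.

n = 12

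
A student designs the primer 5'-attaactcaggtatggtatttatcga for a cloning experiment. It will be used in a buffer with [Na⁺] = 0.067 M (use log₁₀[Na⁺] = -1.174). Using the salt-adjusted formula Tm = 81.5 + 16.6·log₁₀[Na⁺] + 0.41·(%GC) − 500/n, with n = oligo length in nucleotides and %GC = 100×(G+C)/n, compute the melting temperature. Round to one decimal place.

Length n = 26. Counting bases: T=10, C=3, A=8, G=5
G+C = 8, so %GC = 8/26 × 100 = 30.769%
Salt term: 16.6 × (-1.174) = -19.488
GC term: 0.41 × 30.769 = 12.615; length term: −500/26 = −19.231
Tm = 81.5 + (-19.488) + 12.615 − 19.231 = 55.396 → 55.4°C

55.4°C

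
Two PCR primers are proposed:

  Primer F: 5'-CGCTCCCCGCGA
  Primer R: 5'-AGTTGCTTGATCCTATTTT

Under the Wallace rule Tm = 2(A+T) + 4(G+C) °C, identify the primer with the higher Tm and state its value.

Primer R, 50°C

Primer F: A+T=2, G+C=10 → Tm = 2(2)+4(10) = 44°C
Primer R: A+T=13, G+C=6 → Tm = 2(13)+4(6) = 50°C
44°C vs 50°C → primer R is higher.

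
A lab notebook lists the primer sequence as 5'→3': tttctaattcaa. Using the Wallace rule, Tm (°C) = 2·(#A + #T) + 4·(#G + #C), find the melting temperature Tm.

Base counts: G=0, A=4, T=6, C=2
So N_AT = 10 and N_GC = 2.
Tm = 2(10) + 4(2) = 20 + 8 = 28°C

28°C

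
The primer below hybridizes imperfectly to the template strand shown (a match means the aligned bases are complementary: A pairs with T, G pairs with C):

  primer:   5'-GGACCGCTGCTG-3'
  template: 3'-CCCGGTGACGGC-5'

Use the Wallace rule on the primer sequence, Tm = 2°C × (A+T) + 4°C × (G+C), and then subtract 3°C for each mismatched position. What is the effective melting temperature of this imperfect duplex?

33°C

Primer base counts: A=1, T=2, G=5, C=4 → A+T=3, G+C=9
Perfect-match Tm = 2(3) + 4(9) = 6 + 36 = 42°C
Mismatches (positions where the bases are not complementary): 3 (at positions 3, 6, 11)
Effective Tm = 42 − 3×3 = 42 − 9 = 33°C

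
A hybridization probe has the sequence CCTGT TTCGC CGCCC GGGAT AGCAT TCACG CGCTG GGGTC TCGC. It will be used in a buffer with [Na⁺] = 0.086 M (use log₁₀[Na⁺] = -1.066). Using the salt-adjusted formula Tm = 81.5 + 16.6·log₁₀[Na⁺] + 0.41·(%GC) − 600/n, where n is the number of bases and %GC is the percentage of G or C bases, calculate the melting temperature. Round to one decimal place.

Length n = 44. Counting bases: G=14, A=4, C=16, T=10
G+C = 30, so %GC = 30/44 × 100 = 68.182%
Salt term: 16.6 × (-1.066) = -17.696
GC term: 0.41 × 68.182 = 27.955; length term: −600/44 = −13.636
Tm = 81.5 + (-17.696) + 27.955 − 13.636 = 78.123 → 78.1°C

78.1°C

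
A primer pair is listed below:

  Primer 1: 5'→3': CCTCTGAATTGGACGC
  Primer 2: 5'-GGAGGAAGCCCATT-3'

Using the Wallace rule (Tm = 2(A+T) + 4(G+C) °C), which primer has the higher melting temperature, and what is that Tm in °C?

Primer 1: A+T=7, G+C=9 → Tm = 2(7)+4(9) = 50°C
Primer 2: A+T=6, G+C=8 → Tm = 2(6)+4(8) = 44°C
50°C vs 44°C → primer 1 is higher.

Primer 1, 50°C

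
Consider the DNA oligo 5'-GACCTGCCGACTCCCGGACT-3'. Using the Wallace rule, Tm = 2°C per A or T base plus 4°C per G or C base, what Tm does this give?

Scanning the sequence gives A=3, T=3, G=5, C=9.
AT pairs contribute 6, GC pairs contribute 14.
Tm = 2×6 + 4×14 = 68°C

68°C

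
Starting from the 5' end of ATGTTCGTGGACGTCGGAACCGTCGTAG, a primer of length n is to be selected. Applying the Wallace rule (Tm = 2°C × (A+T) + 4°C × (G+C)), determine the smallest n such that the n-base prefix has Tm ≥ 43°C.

n = 15

First 14 bases: ATGTTCGTGGACGT → Tm = 42°C (< 43°C)
First 15 bases: ATGTTCGTGGACGTC → Tm = 46°C (≥ 43°C)
Each additional base adds 2°C (A/T) or 4°C (G/C), so Tm is non-decreasing in n; n = 15 is the first length to reach 43°C.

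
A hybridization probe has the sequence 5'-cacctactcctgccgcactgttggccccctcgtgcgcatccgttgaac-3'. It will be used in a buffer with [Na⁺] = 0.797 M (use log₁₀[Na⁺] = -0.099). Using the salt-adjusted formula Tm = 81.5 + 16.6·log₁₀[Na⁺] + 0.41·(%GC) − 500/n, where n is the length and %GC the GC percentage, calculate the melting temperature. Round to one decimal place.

95.9°C

Length n = 48. A=6, T=11, C=21, G=10
G+C = 31, so %GC = 31/48 × 100 = 64.583%
Salt term: 16.6 × (-0.099) = -1.643
GC term: 0.41 × 64.583 = 26.479; length term: −500/48 = −10.417
Tm = 81.5 + (-1.643) + 26.479 − 10.417 = 95.919 → 95.9°C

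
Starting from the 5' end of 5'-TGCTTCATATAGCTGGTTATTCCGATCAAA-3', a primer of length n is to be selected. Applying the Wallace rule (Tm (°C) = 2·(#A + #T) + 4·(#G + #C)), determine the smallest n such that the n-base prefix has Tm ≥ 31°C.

First 11 bases: TGCTTCATATA → Tm = 28°C (< 31°C)
First 12 bases: TGCTTCATATAG → Tm = 32°C (≥ 31°C)
Since every base adds ≥2°C, Tm only increases with n, so the threshold is first crossed at n = 12.

n = 12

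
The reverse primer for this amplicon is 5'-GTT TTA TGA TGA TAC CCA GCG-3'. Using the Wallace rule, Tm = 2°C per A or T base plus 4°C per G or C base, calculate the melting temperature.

Counting bases: T=7, A=5, C=4, G=5
A+T = 12, G+C = 9
Tm = 2×12 + 4×9 = 60°C

60°C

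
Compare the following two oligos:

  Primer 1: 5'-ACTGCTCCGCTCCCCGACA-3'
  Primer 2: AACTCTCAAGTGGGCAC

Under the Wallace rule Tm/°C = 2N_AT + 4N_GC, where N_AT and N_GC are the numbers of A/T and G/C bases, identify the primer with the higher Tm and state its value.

Primer 1: A+T=6, G+C=13 → Tm = 2(6)+4(13) = 64°C
Primer 2: A+T=8, G+C=9 → Tm = 2(8)+4(9) = 52°C
64°C vs 52°C → primer 1 is higher.

Primer 1, 64°C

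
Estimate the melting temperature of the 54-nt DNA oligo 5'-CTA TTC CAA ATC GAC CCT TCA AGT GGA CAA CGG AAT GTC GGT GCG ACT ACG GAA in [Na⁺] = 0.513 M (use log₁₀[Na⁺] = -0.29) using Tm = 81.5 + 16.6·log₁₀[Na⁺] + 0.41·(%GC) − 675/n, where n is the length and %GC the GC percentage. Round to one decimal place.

Length n = 54. Counting bases: G=13, A=16, T=11, C=14
G+C = 27, so %GC = 27/54 × 100 = 50%
Salt term: 16.6 × (-0.29) = -4.814
GC term: 0.41 × 50 = 20.5; length term: −675/54 = −12.5
Tm = 81.5 + (-4.814) + 20.5 − 12.5 = 84.686 → 84.7°C

84.7°C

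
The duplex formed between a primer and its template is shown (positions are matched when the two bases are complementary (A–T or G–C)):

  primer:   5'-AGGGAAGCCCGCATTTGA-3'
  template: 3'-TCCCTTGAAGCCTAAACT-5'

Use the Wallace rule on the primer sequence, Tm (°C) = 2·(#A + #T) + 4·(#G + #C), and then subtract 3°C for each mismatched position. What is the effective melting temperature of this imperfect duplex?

44°C

Primer base counts: A=5, T=3, G=6, C=4 → A+T=8, G+C=10
Perfect-match Tm = 2(8) + 4(10) = 16 + 40 = 56°C
Mismatches (positions where the bases are not complementary): 4 (at positions 7, 8, 9, 12)
Effective Tm = 56 − 4×3 = 56 − 12 = 44°C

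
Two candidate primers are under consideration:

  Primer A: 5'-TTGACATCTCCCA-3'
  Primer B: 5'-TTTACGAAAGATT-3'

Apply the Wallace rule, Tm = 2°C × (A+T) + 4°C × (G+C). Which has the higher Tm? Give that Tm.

Primer A: A+T=7, G+C=6 → Tm = 2(7)+4(6) = 38°C
Primer B: A+T=10, G+C=3 → Tm = 2(10)+4(3) = 32°C
38°C vs 32°C → primer A is higher.

Primer A, 38°C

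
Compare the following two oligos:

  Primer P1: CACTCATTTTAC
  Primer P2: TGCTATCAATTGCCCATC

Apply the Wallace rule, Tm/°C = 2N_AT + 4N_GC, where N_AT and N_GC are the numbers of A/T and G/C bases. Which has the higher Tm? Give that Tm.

Primer P1: A+T=8, G+C=4 → Tm = 2(8)+4(4) = 32°C
Primer P2: A+T=10, G+C=8 → Tm = 2(10)+4(8) = 52°C
32°C vs 52°C → primer P2 is higher.

Primer P2, 52°C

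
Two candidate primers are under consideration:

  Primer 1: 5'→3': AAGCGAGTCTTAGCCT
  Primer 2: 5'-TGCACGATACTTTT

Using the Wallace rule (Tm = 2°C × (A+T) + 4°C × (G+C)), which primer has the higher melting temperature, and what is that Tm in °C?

Primer 1: A+T=8, G+C=8 → Tm = 2(8)+4(8) = 48°C
Primer 2: A+T=9, G+C=5 → Tm = 2(9)+4(5) = 38°C
48°C vs 38°C → primer 1 is higher.

Primer 1, 48°C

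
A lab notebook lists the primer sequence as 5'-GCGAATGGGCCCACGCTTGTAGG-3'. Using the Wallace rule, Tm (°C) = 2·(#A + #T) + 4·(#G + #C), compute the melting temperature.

Scanning the sequence gives A=4, T=4, C=6, G=9.
So N_AT = 8 and N_GC = 15.
Tm = 2(8) + 4(15) = 16 + 60 = 76°C

76°C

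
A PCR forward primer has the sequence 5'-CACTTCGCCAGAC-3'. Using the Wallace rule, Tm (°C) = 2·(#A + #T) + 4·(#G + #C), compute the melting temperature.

G=2, T=2, C=6, A=3
A+T = 5, G+C = 8
Tm = 2(5) + 4(8) = 10 + 32 = 42°C

42°C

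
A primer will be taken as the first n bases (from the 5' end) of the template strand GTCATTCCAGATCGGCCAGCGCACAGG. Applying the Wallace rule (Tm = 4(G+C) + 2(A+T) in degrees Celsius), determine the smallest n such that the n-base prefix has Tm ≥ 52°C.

n = 17

First 16 bases: GTCATTCCAGATCGGC → Tm = 50°C (< 52°C)
First 17 bases: GTCATTCCAGATCGGCC → Tm = 54°C (≥ 52°C)
Each additional base adds 2°C (A/T) or 4°C (G/C), so Tm is non-decreasing in n; n = 17 is the first length to reach 52°C.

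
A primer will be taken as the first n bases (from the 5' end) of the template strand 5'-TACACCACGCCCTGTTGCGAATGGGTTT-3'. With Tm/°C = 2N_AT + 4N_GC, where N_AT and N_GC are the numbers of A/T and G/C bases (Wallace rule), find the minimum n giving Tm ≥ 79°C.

First 24 bases: TACACCACGCCCTGTTGCGAATGG → Tm = 76°C (< 79°C)
First 25 bases: TACACCACGCCCTGTTGCGAATGGG → Tm = 80°C (≥ 79°C)
Each additional base adds 2°C (A/T) or 4°C (G/C), so Tm is non-decreasing in n; n = 25 is the first length to reach 79°C.

n = 25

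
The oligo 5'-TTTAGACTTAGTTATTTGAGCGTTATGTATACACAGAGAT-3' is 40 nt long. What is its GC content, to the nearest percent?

30%

Base counts: G=8, C=4, T=16, A=12
G+C = 8 + 4 = 12 out of 40 bases
%GC = 12/40 × 100 = 30% ≈ 30%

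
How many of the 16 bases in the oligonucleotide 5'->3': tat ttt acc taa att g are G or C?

3

Counting bases: C=2, G=1, A=5, T=8
G+C = 1 + 2 = 3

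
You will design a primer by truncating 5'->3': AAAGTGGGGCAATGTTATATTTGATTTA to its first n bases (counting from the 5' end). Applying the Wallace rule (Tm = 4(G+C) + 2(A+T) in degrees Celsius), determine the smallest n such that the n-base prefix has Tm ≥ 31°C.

First 9 bases: AAAGTGGGG → Tm = 28°C (< 31°C)
First 10 bases: AAAGTGGGGC → Tm = 32°C (≥ 31°C)
Each additional base adds 2°C (A/T) or 4°C (G/C), so Tm is non-decreasing in n; n = 10 is the first length to reach 31°C.

n = 10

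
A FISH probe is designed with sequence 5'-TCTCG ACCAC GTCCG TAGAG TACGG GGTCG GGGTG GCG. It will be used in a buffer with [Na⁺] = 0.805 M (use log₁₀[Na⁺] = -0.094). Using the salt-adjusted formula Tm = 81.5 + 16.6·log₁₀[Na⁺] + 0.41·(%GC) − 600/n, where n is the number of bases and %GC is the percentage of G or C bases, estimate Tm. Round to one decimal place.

Length n = 38. C=10, A=5, G=16, T=7
G+C = 26, so %GC = 26/38 × 100 = 68.421%
Salt term: 16.6 × (-0.094) = -1.56
GC term: 0.41 × 68.421 = 28.053; length term: −600/38 = −15.789
Tm = 81.5 + (-1.56) + 28.053 − 15.789 = 92.204 → 92.2°C

92.2°C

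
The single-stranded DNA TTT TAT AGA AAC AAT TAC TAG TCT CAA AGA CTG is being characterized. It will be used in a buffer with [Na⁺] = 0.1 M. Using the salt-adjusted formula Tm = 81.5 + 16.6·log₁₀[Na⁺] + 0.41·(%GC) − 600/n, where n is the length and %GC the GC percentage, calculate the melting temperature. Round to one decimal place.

57.9°C

Length n = 33. A=13, G=4, T=11, C=5
G+C = 9, so %GC = 9/33 × 100 = 27.273%
Salt term: 16.6 × (-1) = -16.6
GC term: 0.41 × 27.273 = 11.182; length term: −600/33 = −18.182
Tm = 81.5 + (-16.6) + 11.182 − 18.182 = 57.9 → 57.9°C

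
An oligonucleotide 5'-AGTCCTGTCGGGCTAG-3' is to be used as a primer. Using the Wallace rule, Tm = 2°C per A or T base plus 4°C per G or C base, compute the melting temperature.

52°C

Counting bases: A=2, T=4, G=6, C=4
So N_AT = 6 and N_GC = 10.
Tm = 2(6) + 4(10) = 12 + 40 = 52°C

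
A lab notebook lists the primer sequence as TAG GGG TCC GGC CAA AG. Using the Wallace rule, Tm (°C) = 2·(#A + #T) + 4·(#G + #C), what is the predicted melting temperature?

56°C

Scanning the sequence gives G=7, C=4, T=2, A=4.
So N_AT = 6 and N_GC = 11.
Tm = 2(6) + 4(11) = 12 + 44 = 56°C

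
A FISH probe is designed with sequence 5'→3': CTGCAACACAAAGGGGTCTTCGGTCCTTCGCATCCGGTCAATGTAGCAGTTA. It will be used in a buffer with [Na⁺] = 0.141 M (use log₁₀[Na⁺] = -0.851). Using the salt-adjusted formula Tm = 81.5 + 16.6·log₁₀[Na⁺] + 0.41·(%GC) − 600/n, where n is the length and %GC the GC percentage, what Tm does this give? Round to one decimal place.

Length n = 52. Counting bases: G=13, T=13, C=14, A=12
G+C = 27, so %GC = 27/52 × 100 = 51.923%
Salt term: 16.6 × (-0.851) = -14.127
GC term: 0.41 × 51.923 = 21.288; length term: −600/52 = −11.538
Tm = 81.5 + (-14.127) + 21.288 − 11.538 = 77.123 → 77.1°C

77.1°C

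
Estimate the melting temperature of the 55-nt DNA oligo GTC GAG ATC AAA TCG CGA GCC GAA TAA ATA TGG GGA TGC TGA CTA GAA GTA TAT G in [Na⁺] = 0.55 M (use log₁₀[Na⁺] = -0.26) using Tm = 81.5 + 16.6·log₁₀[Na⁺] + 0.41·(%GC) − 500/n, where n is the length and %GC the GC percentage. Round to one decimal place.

Length n = 55. Scanning the sequence gives A=19, G=16, T=12, C=8.
G+C = 24, so %GC = 24/55 × 100 = 43.636%
Salt term: 16.6 × (-0.26) = -4.316
GC term: 0.41 × 43.636 = 17.891; length term: −500/55 = −9.091
Tm = 81.5 + (-4.316) + 17.891 − 9.091 = 85.984 → 86.0°C

86.0°C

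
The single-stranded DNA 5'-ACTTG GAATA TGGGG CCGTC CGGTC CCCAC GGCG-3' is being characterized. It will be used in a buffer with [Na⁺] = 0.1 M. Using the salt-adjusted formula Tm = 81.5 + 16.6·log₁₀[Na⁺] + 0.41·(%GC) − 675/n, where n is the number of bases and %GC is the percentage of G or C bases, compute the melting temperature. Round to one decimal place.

Length n = 34. Counting bases: T=6, G=12, C=11, A=5
G+C = 23, so %GC = 23/34 × 100 = 67.647%
Salt term: 16.6 × (-1) = -16.6
GC term: 0.41 × 67.647 = 27.735; length term: −675/34 = −19.853
Tm = 81.5 + (-16.6) + 27.735 − 19.853 = 72.782 → 72.8°C

72.8°C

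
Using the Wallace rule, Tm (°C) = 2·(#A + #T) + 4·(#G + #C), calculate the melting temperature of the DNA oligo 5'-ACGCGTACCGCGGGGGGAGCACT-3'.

80°C

Counting bases: T=2, G=10, A=4, C=7
So N_AT = 6 and N_GC = 17.
Tm = 2×6 + 4×17 = 80°C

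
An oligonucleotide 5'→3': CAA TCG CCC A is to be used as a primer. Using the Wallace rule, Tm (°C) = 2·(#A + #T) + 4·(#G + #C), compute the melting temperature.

32°C

Base counts: G=1, C=5, A=3, T=1
A+T = 4, G+C = 6
Tm = 2×4 + 4×6 = 32°C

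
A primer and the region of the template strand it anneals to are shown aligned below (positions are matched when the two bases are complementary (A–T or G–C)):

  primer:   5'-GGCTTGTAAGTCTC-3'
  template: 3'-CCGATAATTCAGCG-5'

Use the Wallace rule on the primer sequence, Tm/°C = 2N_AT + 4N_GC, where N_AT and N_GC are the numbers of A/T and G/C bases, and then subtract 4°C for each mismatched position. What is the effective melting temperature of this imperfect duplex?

30°C

Primer base counts: A=2, T=5, G=4, C=3 → A+T=7, G+C=7
Perfect-match Tm = 2(7) + 4(7) = 14 + 28 = 42°C
Mismatches (positions where the bases are not complementary): 3 (at positions 5, 6, 13)
Effective Tm = 42 − 3×4 = 42 − 12 = 30°C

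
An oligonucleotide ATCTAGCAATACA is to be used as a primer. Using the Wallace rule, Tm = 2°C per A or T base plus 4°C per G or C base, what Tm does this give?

34°C

Counting bases: C=3, G=1, A=6, T=3
AT pairs contribute 9, GC pairs contribute 4.
Tm = 2(9) + 4(4) = 18 + 16 = 34°C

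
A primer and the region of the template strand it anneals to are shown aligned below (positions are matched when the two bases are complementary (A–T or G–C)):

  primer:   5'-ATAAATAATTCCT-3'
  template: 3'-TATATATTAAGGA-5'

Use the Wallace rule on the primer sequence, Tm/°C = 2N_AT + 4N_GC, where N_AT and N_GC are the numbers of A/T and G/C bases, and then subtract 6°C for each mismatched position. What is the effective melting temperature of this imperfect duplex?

24°C

Primer base counts: A=6, T=5, G=0, C=2 → A+T=11, G+C=2
Perfect-match Tm = 2(11) + 4(2) = 22 + 8 = 30°C
Mismatches (positions where the bases are not complementary): 1 (at position 4)
Effective Tm = 30 − 1×6 = 30 − 6 = 24°C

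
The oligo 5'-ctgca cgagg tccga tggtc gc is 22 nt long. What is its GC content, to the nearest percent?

68%

Base counts: A=3, C=7, G=8, T=4
G+C = 8 + 7 = 15 out of 22 bases
%GC = 15/22 × 100 = 68.18% ≈ 68%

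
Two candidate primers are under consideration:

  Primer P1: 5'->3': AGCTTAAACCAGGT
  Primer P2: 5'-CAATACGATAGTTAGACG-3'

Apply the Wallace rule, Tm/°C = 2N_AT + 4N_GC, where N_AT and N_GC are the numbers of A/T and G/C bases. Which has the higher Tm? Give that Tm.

Primer P2, 50°C

Primer P1: A+T=8, G+C=6 → Tm = 2(8)+4(6) = 40°C
Primer P2: A+T=11, G+C=7 → Tm = 2(11)+4(7) = 50°C
40°C vs 50°C → primer P2 is higher.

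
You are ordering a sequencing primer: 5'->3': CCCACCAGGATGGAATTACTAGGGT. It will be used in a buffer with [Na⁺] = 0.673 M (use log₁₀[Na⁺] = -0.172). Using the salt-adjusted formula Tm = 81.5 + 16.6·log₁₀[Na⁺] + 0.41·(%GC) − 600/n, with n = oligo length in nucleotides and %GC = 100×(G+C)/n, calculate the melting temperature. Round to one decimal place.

Length n = 25. A=7, C=6, G=7, T=5
G+C = 13, so %GC = 13/25 × 100 = 52%
Salt term: 16.6 × (-0.172) = -2.855
GC term: 0.41 × 52 = 21.32; length term: −600/25 = −24
Tm = 81.5 + (-2.855) + 21.32 − 24 = 75.965 → 76.0°C

76.0°C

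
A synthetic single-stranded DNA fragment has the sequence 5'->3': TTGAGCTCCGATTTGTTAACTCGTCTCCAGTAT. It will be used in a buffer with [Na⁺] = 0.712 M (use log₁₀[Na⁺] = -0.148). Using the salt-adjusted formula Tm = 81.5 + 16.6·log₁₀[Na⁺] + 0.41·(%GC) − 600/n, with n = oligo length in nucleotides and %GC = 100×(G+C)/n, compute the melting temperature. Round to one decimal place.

Length n = 33. Counting bases: G=6, A=6, C=8, T=13
G+C = 14, so %GC = 14/33 × 100 = 42.424%
Salt term: 16.6 × (-0.148) = -2.457
GC term: 0.41 × 42.424 = 17.394; length term: −600/33 = −18.182
Tm = 81.5 + (-2.457) + 17.394 − 18.182 = 78.255 → 78.3°C

78.3°C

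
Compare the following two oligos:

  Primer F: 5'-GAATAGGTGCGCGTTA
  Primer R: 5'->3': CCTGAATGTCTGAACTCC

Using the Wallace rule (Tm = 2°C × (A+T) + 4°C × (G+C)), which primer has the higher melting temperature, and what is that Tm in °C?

Primer F: A+T=8, G+C=8 → Tm = 2(8)+4(8) = 48°C
Primer R: A+T=9, G+C=9 → Tm = 2(9)+4(9) = 54°C
48°C vs 54°C → primer R is higher.

Primer R, 54°C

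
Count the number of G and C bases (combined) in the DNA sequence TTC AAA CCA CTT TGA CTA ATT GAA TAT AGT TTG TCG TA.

11

A=12, G=5, T=15, C=6
Total G or C: 5 + 6 = 11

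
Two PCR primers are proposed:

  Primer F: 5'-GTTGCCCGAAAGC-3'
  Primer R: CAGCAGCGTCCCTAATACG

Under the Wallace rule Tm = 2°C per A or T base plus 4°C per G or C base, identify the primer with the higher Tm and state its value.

Primer F: A+T=5, G+C=8 → Tm = 2(5)+4(8) = 42°C
Primer R: A+T=8, G+C=11 → Tm = 2(8)+4(11) = 60°C
42°C vs 60°C → primer R is higher.

Primer R, 60°C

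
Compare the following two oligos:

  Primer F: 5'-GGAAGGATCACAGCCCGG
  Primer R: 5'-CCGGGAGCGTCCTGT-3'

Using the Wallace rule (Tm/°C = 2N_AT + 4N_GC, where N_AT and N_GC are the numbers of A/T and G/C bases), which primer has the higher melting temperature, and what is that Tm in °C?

Primer F, 60°C

Primer F: A+T=6, G+C=12 → Tm = 2(6)+4(12) = 60°C
Primer R: A+T=4, G+C=11 → Tm = 2(4)+4(11) = 52°C
60°C vs 52°C → primer F is higher.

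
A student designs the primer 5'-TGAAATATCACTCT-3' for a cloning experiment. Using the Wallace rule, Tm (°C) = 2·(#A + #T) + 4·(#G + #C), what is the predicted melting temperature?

36°C

Scanning the sequence gives T=5, G=1, C=3, A=5.
AT pairs contribute 10, GC pairs contribute 4.
Tm = 2×10 + 4×4 = 36°C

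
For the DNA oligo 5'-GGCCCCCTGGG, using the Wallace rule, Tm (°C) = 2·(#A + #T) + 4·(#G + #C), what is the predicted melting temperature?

42°C

Base counts: G=5, C=5, A=0, T=1
So N_AT = 1 and N_GC = 10.
Tm = 4·10 + 2·1 = 40 + 2 = 42°C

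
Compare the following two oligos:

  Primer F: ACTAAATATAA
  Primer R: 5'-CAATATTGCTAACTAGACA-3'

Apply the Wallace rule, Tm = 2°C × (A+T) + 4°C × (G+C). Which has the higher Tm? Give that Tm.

Primer R, 50°C

Primer F: A+T=10, G+C=1 → Tm = 2(10)+4(1) = 24°C
Primer R: A+T=13, G+C=6 → Tm = 2(13)+4(6) = 50°C
24°C vs 50°C → primer R is higher.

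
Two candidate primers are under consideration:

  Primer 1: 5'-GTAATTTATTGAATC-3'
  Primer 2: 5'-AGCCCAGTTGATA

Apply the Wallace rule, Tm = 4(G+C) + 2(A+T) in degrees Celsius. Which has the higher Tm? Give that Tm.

Primer 1: A+T=12, G+C=3 → Tm = 2(12)+4(3) = 36°C
Primer 2: A+T=7, G+C=6 → Tm = 2(7)+4(6) = 38°C
36°C vs 38°C → primer 2 is higher.

Primer 2, 38°C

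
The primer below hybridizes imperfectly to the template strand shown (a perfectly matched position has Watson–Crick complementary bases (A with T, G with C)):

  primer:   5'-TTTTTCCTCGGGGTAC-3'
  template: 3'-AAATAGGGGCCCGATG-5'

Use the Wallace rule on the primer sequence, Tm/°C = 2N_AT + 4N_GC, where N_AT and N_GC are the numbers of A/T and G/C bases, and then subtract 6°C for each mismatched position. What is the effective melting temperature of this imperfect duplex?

Primer base counts: A=1, T=7, G=4, C=4 → A+T=8, G+C=8
Perfect-match Tm = 2(8) + 4(8) = 16 + 32 = 48°C
Mismatches (positions where the bases are not complementary): 3 (at positions 4, 8, 13)
Effective Tm = 48 − 3×6 = 48 − 18 = 30°C

30°C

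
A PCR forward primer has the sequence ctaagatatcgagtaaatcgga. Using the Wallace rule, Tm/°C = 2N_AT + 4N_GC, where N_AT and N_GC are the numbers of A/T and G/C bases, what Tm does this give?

Scanning the sequence gives A=9, T=5, C=3, G=5.
So N_AT = 14 and N_GC = 8.
Tm = 4·8 + 2·14 = 32 + 28 = 60°C

60°C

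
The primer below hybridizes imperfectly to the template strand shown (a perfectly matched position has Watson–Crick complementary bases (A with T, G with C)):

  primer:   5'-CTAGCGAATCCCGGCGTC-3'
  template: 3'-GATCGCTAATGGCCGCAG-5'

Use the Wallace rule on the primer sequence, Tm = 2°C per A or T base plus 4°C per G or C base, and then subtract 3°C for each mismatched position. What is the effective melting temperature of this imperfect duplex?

Primer base counts: A=3, T=3, G=5, C=7 → A+T=6, G+C=12
Perfect-match Tm = 2(6) + 4(12) = 12 + 48 = 60°C
Mismatches (positions where the bases are not complementary): 2 (at positions 8, 10)
Effective Tm = 60 − 2×3 = 60 − 6 = 54°C

54°C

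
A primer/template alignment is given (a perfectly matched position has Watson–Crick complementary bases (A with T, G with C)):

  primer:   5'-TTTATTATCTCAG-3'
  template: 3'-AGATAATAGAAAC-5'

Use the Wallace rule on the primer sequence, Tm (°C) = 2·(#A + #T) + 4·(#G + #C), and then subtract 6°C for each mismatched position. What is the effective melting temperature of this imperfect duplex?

14°C

Primer base counts: A=3, T=7, G=1, C=2 → A+T=10, G+C=3
Perfect-match Tm = 2(10) + 4(3) = 20 + 12 = 32°C
Mismatches (positions where the bases are not complementary): 3 (at positions 2, 11, 12)
Effective Tm = 32 − 3×6 = 32 − 18 = 14°C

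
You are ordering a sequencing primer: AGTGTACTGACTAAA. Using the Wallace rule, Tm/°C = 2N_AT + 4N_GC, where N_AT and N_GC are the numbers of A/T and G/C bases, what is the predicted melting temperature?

40°C

Counting bases: C=2, G=3, T=4, A=6
So N_AT = 10 and N_GC = 5.
Tm = 2×10 + 4×5 = 40°C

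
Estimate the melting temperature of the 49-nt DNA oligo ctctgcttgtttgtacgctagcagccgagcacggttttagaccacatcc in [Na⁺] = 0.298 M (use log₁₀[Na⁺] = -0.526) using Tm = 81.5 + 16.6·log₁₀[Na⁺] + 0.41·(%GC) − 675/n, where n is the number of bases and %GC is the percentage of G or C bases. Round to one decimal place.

Length n = 49. Scanning the sequence gives A=9, C=15, G=11, T=14.
G+C = 26, so %GC = 26/49 × 100 = 53.061%
Salt term: 16.6 × (-0.526) = -8.732
GC term: 0.41 × 53.061 = 21.755; length term: −675/49 = −13.776
Tm = 81.5 + (-8.732) + 21.755 − 13.776 = 80.747 → 80.7°C

80.7°C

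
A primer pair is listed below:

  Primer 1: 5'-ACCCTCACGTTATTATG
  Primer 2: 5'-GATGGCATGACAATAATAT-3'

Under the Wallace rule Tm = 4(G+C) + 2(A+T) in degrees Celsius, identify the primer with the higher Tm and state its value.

Primer 1: A+T=10, G+C=7 → Tm = 2(10)+4(7) = 48°C
Primer 2: A+T=13, G+C=6 → Tm = 2(13)+4(6) = 50°C
48°C vs 50°C → primer 2 is higher.

Primer 2, 50°C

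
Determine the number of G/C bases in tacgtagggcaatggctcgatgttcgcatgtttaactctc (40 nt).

Scanning the sequence gives C=9, A=8, T=13, G=10.
G+C = 10 + 9 = 19

19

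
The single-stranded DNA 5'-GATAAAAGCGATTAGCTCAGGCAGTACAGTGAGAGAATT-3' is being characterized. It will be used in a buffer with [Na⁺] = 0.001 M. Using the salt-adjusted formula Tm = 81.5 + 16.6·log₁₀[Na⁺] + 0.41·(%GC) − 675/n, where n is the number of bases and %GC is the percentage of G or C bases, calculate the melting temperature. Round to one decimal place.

31.2°C

Length n = 39. Base counts: T=8, A=15, C=5, G=11
G+C = 16, so %GC = 16/39 × 100 = 41.026%
Salt term: 16.6 × (-3) = -49.8
GC term: 0.41 × 41.026 = 16.821; length term: −675/39 = −17.308
Tm = 81.5 + (-49.8) + 16.821 − 17.308 = 31.213 → 31.2°C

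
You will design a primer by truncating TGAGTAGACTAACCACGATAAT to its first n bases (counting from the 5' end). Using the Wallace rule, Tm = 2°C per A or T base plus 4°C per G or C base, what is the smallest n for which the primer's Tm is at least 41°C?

n = 15

First 14 bases: TGAGTAGACTAACC → Tm = 40°C (< 41°C)
First 15 bases: TGAGTAGACTAACCA → Tm = 42°C (≥ 41°C)
Since every base adds ≥2°C, Tm only increases with n, so the threshold is first crossed at n = 15.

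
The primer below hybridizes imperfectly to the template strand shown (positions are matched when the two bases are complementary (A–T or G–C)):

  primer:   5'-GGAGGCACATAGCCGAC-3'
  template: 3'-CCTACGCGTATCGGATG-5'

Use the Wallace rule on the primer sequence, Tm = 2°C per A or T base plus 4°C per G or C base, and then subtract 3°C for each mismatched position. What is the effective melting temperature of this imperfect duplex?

Primer base counts: A=5, T=1, G=6, C=5 → A+T=6, G+C=11
Perfect-match Tm = 2(6) + 4(11) = 12 + 44 = 56°C
Mismatches (positions where the bases are not complementary): 3 (at positions 4, 7, 15)
Effective Tm = 56 − 3×3 = 56 − 9 = 47°C

47°C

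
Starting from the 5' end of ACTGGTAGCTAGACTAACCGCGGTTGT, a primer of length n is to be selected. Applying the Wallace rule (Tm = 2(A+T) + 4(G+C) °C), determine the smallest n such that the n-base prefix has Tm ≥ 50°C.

n = 18

First 17 bases: ACTGGTAGCTAGACTAA → Tm = 48°C (< 50°C)
First 18 bases: ACTGGTAGCTAGACTAAC → Tm = 52°C (≥ 50°C)
Since every base adds ≥2°C, Tm only increases with n, so the threshold is first crossed at n = 18.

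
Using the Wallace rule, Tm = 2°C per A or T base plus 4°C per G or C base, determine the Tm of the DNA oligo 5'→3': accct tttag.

28°C

Counting bases: A=2, G=1, C=3, T=4
AT pairs contribute 6, GC pairs contribute 4.
Tm = 2×6 + 4×4 = 28°C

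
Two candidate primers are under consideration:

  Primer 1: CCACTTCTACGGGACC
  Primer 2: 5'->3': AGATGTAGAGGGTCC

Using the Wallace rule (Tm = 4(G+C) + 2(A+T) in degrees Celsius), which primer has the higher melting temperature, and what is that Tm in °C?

Primer 1, 52°C

Primer 1: A+T=6, G+C=10 → Tm = 2(6)+4(10) = 52°C
Primer 2: A+T=7, G+C=8 → Tm = 2(7)+4(8) = 46°C
52°C vs 46°C → primer 1 is higher.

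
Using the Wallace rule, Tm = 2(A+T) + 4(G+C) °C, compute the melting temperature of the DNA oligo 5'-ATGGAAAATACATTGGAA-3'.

46°C

Base counts: G=4, C=1, T=4, A=9
A+T = 13, G+C = 5
Tm = 2(13) + 4(5) = 26 + 20 = 46°C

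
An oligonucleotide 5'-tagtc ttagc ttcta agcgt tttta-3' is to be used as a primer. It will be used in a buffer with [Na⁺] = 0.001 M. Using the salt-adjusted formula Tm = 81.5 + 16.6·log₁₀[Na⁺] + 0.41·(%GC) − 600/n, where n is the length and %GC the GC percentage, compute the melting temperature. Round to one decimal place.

Length n = 25. Scanning the sequence gives A=5, T=12, C=4, G=4.
G+C = 8, so %GC = 8/25 × 100 = 32%
Salt term: 16.6 × (-3) = -49.8
GC term: 0.41 × 32 = 13.12; length term: −600/25 = −24
Tm = 81.5 + (-49.8) + 13.12 − 24 = 20.82 → 20.8°C

20.8°C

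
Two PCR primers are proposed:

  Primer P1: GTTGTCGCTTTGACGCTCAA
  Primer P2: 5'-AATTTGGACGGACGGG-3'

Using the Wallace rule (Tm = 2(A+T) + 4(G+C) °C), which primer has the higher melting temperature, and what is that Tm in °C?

Primer P1: A+T=10, G+C=10 → Tm = 2(10)+4(10) = 60°C
Primer P2: A+T=7, G+C=9 → Tm = 2(7)+4(9) = 50°C
60°C vs 50°C → primer P1 is higher.

Primer P1, 60°C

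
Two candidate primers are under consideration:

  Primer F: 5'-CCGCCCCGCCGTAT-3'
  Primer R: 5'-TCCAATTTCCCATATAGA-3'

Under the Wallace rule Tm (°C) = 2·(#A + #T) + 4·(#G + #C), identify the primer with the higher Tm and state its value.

Primer F: A+T=3, G+C=11 → Tm = 2(3)+4(11) = 50°C
Primer R: A+T=12, G+C=6 → Tm = 2(12)+4(6) = 48°C
50°C vs 48°C → primer F is higher.

Primer F, 50°C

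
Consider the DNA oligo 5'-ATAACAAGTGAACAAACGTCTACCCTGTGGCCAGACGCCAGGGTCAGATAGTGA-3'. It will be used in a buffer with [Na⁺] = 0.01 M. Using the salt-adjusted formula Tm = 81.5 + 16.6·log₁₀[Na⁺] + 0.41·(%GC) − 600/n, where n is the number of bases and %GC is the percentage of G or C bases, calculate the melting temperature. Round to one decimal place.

Length n = 54. Scanning the sequence gives T=9, G=14, A=18, C=13.
G+C = 27, so %GC = 27/54 × 100 = 50%
Salt term: 16.6 × (-2) = -33.2
GC term: 0.41 × 50 = 20.5; length term: −600/54 = −11.111
Tm = 81.5 + (-33.2) + 20.5 − 11.111 = 57.689 → 57.7°C

57.7°C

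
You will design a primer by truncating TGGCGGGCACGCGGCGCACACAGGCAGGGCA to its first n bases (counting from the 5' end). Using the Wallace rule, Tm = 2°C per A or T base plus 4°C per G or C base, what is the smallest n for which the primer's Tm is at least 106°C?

First 29 bases: TGGCGGGCACGCGGCGCACACAGGCAGGG → Tm = 104°C (< 106°C)
First 30 bases: TGGCGGGCACGCGGCGCACACAGGCAGGGC → Tm = 108°C (≥ 106°C)
Since every base adds ≥2°C, Tm only increases with n, so the threshold is first crossed at n = 30.

n = 30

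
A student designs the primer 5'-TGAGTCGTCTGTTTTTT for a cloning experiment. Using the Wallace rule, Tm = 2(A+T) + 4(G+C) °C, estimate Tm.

Counting bases: C=2, A=1, G=4, T=10
A+T = 11, G+C = 6
Tm = 2×11 + 4×6 = 46°C

46°C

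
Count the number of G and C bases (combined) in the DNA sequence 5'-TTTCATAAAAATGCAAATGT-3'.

Counting bases: G=2, T=7, C=2, A=9
G+C = 2 + 2 = 4

4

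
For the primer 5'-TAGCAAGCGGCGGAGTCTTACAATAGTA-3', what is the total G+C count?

Base counts: G=8, A=9, T=6, C=5
G+C = 8 + 5 = 13

13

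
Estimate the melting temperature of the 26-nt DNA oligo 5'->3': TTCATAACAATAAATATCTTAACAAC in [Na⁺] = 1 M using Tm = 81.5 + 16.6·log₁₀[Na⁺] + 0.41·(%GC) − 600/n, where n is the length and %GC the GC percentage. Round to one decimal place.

Length n = 26. Base counts: A=13, T=8, C=5, G=0
G+C = 5, so %GC = 5/26 × 100 = 19.231%
Salt term: 16.6 × (0) = 0
GC term: 0.41 × 19.231 = 7.885; length term: −600/26 = −23.077
Tm = 81.5 + (0) + 7.885 − 23.077 = 66.308 → 66.3°C

66.3°C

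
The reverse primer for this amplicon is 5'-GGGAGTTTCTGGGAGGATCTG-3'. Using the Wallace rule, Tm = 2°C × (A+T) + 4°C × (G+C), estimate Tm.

Scanning the sequence gives C=2, T=6, A=3, G=10.
AT pairs contribute 9, GC pairs contribute 12.
Tm = 4·12 + 2·9 = 48 + 18 = 66°C

66°C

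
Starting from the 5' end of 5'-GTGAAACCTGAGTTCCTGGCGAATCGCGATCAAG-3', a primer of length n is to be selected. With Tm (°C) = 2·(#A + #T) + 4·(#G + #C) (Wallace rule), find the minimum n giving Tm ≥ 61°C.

First 19 bases: GTGAAACCTGAGTTCCTGG → Tm = 58°C (< 61°C)
First 20 bases: GTGAAACCTGAGTTCCTGGC → Tm = 62°C (≥ 61°C)
Each additional base adds 2°C (A/T) or 4°C (G/C), so Tm is non-decreasing in n; n = 20 is the first length to reach 61°C.

n = 20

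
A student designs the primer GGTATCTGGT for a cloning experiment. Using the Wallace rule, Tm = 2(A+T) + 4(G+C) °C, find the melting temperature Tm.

30°C

Counting bases: C=1, G=4, A=1, T=4
So N_AT = 5 and N_GC = 5.
Tm = 4·5 + 2·5 = 20 + 10 = 30°C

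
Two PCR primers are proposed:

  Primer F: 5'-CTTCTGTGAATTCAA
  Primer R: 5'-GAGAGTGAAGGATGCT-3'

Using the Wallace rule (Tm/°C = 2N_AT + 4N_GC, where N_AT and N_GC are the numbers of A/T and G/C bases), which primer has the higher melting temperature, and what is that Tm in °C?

Primer R, 48°C

Primer F: A+T=10, G+C=5 → Tm = 2(10)+4(5) = 40°C
Primer R: A+T=8, G+C=8 → Tm = 2(8)+4(8) = 48°C
40°C vs 48°C → primer R is higher.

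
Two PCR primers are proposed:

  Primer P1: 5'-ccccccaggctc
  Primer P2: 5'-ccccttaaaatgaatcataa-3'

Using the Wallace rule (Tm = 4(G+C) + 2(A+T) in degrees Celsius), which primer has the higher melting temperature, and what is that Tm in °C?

Primer P1: A+T=2, G+C=10 → Tm = 2(2)+4(10) = 44°C
Primer P2: A+T=14, G+C=6 → Tm = 2(14)+4(6) = 52°C
44°C vs 52°C → primer P2 is higher.

Primer P2, 52°C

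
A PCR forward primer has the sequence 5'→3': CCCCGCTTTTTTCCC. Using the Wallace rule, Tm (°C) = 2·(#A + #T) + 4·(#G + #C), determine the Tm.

Base counts: G=1, A=0, C=8, T=6
AT pairs contribute 6, GC pairs contribute 9.
Tm = 2×6 + 4×9 = 48°C

48°C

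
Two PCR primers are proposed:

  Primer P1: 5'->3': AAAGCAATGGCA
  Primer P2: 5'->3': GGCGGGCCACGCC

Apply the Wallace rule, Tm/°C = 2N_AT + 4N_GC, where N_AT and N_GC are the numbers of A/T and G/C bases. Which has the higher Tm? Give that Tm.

Primer P1: A+T=7, G+C=5 → Tm = 2(7)+4(5) = 34°C
Primer P2: A+T=1, G+C=12 → Tm = 2(1)+4(12) = 50°C
34°C vs 50°C → primer P2 is higher.

Primer P2, 50°C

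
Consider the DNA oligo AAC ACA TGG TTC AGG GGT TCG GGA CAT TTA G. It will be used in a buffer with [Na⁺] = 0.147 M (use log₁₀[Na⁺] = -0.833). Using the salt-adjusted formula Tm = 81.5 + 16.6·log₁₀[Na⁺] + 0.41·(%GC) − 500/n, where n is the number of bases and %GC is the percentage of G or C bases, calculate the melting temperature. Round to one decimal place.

71.4°C

Length n = 31. C=5, G=10, T=8, A=8
G+C = 15, so %GC = 15/31 × 100 = 48.387%
Salt term: 16.6 × (-0.833) = -13.828
GC term: 0.41 × 48.387 = 19.839; length term: −500/31 = −16.129
Tm = 81.5 + (-13.828) + 19.839 − 16.129 = 71.382 → 71.4°C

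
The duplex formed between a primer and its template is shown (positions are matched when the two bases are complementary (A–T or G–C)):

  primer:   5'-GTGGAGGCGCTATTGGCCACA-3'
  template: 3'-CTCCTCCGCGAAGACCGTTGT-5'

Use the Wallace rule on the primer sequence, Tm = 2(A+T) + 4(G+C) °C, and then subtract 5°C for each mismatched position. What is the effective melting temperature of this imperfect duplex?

48°C

Primer base counts: A=4, T=4, G=8, C=5 → A+T=8, G+C=13
Perfect-match Tm = 2(8) + 4(13) = 16 + 52 = 68°C
Mismatches (positions where the bases are not complementary): 4 (at positions 2, 12, 13, 18)
Effective Tm = 68 − 4×5 = 68 − 20 = 48°C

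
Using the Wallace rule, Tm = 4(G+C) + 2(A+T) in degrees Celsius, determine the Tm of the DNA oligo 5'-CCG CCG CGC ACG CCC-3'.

Counting bases: T=0, G=4, A=1, C=10
So N_AT = 1 and N_GC = 14.
Tm = 2(1) + 4(14) = 2 + 56 = 58°C

58°C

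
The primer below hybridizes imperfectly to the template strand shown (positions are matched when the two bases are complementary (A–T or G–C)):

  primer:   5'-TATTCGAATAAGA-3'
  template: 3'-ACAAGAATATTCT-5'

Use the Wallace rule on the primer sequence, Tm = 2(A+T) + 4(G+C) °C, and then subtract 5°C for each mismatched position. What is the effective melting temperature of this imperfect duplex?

Primer base counts: A=6, T=4, G=2, C=1 → A+T=10, G+C=3
Perfect-match Tm = 2(10) + 4(3) = 20 + 12 = 32°C
Mismatches (positions where the bases are not complementary): 3 (at positions 2, 6, 7)
Effective Tm = 32 − 3×5 = 32 − 15 = 17°C

17°C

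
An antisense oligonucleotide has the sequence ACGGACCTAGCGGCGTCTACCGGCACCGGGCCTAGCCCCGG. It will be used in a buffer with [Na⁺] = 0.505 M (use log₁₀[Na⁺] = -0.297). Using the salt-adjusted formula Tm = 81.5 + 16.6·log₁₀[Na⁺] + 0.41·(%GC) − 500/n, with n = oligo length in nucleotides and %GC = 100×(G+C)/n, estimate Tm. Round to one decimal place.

95.4°C

Length n = 41. Counting bases: C=17, A=6, G=14, T=4
G+C = 31, so %GC = 31/41 × 100 = 75.61%
Salt term: 16.6 × (-0.297) = -4.93
GC term: 0.41 × 75.61 = 31; length term: −500/41 = −12.195
Tm = 81.5 + (-4.93) + 31 − 12.195 = 95.375 → 95.4°C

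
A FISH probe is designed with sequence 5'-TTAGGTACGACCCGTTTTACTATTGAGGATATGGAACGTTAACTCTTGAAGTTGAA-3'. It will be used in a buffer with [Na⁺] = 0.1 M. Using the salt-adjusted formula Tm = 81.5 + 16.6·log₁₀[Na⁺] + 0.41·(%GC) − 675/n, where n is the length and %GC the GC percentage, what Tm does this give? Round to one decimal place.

68.2°C

Length n = 56. Base counts: T=19, C=8, G=13, A=16
G+C = 21, so %GC = 21/56 × 100 = 37.5%
Salt term: 16.6 × (-1) = -16.6
GC term: 0.41 × 37.5 = 15.375; length term: −675/56 = −12.054
Tm = 81.5 + (-16.6) + 15.375 − 12.054 = 68.221 → 68.2°C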